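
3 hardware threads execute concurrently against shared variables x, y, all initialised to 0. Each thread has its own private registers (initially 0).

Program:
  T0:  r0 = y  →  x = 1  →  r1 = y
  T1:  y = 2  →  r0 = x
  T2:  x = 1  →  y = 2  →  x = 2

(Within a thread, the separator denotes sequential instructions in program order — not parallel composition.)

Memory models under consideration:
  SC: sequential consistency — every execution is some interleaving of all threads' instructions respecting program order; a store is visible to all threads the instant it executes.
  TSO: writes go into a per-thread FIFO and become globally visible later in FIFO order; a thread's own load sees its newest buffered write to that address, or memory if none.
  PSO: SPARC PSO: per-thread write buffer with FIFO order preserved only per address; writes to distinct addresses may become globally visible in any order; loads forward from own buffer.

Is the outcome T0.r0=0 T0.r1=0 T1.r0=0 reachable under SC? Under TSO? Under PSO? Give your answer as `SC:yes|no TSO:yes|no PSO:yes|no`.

SC:no TSO:yes PSO:yes

outcome vector order: (T0.r0,T0.r1,T1.r0)
SC: 8 outcomes — {(0,0,1), (0,0,2), (0,2,0), (0,2,1), (0,2,2), (2,2,0), (2,2,1), (2,2,2)}
TSO: 9 outcomes — {(0,0,0), (0,0,1), (0,0,2), (0,2,0), (0,2,1), (0,2,2), (2,2,0), (2,2,1), (2,2,2)}
PSO: 9 outcomes — {(0,0,0), (0,0,1), (0,0,2), (0,2,0), (0,2,1), (0,2,2), (2,2,0), (2,2,1), (2,2,2)}
target (0,0,0) ∈ {TSO,PSO}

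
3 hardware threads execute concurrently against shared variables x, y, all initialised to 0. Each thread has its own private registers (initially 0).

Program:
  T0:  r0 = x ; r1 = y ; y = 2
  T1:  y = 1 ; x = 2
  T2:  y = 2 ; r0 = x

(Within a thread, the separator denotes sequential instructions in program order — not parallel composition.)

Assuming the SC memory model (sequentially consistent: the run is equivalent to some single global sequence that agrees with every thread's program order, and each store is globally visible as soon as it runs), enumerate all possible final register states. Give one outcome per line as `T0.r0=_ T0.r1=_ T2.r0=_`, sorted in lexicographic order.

outcome vector order: (T0.r0,T0.r1,T2.r0)
|SC outcomes| = 10

T0.r0=0 T0.r1=0 T2.r0=0
T0.r0=0 T0.r1=0 T2.r0=2
T0.r0=0 T0.r1=1 T2.r0=0
T0.r0=0 T0.r1=1 T2.r0=2
T0.r0=0 T0.r1=2 T2.r0=0
T0.r0=0 T0.r1=2 T2.r0=2
T0.r0=2 T0.r1=1 T2.r0=0
T0.r0=2 T0.r1=1 T2.r0=2
T0.r0=2 T0.r1=2 T2.r0=0
T0.r0=2 T0.r1=2 T2.r0=2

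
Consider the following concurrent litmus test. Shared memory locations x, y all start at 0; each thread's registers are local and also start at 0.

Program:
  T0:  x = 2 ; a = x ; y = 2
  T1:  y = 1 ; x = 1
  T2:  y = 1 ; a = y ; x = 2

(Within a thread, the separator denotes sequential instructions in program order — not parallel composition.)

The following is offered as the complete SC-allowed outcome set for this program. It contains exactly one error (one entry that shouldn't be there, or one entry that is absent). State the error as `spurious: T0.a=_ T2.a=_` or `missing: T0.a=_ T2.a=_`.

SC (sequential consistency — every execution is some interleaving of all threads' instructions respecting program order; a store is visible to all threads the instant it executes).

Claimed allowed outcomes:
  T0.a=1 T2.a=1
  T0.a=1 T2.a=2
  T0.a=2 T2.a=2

missing: T0.a=2 T2.a=1

outcome vector order: (T0.a,T2.a)
SC (4): 1/1, 1/2, 2/1, 2/2
SC∖claimed = {2/1}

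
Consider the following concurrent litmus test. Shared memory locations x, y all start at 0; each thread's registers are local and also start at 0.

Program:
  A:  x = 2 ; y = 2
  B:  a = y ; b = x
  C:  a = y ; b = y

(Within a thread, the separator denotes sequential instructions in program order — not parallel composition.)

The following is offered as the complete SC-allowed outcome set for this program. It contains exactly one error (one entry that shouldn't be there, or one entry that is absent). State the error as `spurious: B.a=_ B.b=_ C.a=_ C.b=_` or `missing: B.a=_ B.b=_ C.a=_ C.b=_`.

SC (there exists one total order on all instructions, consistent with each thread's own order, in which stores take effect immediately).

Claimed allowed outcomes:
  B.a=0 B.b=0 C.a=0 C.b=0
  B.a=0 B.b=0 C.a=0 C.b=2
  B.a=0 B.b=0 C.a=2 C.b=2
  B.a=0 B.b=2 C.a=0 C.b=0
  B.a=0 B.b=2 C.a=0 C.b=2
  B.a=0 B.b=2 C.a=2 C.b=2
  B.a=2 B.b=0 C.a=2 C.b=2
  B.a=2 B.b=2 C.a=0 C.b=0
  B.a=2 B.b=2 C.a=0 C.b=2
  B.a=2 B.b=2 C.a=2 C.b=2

spurious: B.a=2 B.b=0 C.a=2 C.b=2

outcome vector order: (B.a,B.b,C.a,C.b)
SC (9): 0/0/0/0 0/0/0/2 0/0/2/2 0/2/0/0 0/2/0/2 0/2/2/2 2/2/0/0 2/2/0/2 2/2/2/2
claimed∖SC = {2/0/2/2}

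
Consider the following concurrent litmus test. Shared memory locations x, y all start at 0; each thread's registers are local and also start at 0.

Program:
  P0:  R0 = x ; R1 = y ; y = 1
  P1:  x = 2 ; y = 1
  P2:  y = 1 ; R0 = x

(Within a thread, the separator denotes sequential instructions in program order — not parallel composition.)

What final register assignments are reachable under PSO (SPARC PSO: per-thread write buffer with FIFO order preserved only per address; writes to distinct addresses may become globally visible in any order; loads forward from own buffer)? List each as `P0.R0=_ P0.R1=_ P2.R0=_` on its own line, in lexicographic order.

outcome vector order: (P0.R0,P0.R1,P2.R0)
|PSO outcomes| = 8

P0.R0=0 P0.R1=0 P2.R0=0
P0.R0=0 P0.R1=0 P2.R0=2
P0.R0=0 P0.R1=1 P2.R0=0
P0.R0=0 P0.R1=1 P2.R0=2
P0.R0=2 P0.R1=0 P2.R0=0
P0.R0=2 P0.R1=0 P2.R0=2
P0.R0=2 P0.R1=1 P2.R0=0
P0.R0=2 P0.R1=1 P2.R0=2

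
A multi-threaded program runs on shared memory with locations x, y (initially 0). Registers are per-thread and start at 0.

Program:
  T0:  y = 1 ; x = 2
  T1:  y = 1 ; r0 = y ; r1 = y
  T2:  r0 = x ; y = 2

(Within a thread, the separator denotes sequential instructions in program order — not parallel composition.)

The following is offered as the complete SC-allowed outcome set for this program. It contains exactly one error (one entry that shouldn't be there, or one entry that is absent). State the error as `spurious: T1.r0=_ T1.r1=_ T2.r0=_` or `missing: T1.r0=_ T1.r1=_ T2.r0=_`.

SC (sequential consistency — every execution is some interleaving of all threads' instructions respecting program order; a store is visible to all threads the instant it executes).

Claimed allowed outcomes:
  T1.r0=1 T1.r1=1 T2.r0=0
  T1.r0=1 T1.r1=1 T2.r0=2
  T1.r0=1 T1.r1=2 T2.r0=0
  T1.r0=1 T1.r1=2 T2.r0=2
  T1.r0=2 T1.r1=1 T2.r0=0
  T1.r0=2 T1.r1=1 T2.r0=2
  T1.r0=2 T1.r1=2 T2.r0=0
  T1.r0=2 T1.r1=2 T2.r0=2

outcome vector order: (T1.r0,T1.r1,T2.r0)
SC (7): 110 112 120 122 210 220 222
claimed∖SC = {212}

spurious: T1.r0=2 T1.r1=1 T2.r0=2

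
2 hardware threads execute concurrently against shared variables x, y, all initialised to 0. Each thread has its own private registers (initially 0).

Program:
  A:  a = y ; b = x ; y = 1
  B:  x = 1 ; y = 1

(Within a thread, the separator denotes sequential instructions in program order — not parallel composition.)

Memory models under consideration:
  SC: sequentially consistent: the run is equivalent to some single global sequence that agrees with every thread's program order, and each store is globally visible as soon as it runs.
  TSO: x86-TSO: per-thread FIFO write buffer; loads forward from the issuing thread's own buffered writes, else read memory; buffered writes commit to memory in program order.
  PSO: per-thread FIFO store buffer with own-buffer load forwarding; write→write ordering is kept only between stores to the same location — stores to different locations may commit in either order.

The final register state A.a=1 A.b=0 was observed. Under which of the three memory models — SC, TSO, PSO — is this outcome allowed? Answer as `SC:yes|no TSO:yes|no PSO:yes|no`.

outcome vector order: (A.a,A.b)
SC: 3 outcomes — {00, 01, 11}
TSO: 3 outcomes — {00, 01, 11}
PSO: 4 outcomes — {00, 01, 10, 11}
target 10 ∈ {PSO}

SC:no TSO:no PSO:yes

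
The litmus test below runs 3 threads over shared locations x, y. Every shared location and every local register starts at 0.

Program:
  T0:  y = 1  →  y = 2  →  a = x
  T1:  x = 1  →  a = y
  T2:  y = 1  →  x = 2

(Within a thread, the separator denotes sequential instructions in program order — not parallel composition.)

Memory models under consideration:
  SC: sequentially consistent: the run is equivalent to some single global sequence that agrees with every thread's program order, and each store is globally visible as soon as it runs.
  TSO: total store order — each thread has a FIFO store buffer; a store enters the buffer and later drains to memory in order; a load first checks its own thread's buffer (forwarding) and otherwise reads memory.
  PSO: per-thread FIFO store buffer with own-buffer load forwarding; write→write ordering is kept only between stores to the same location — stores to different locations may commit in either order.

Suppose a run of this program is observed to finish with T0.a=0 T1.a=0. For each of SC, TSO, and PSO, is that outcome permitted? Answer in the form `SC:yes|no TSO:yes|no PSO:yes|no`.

SC:no TSO:yes PSO:yes

outcome vector order: (T0.a,T1.a)
under SC → (0,1); (0,2); (1,0); (1,1); (1,2); (2,0); (2,1); (2,2)
under TSO → (0,0); (0,1); (0,2); (1,0); (1,1); (1,2); (2,0); (2,1); (2,2)
under PSO → (0,0); (0,1); (0,2); (1,0); (1,1); (1,2); (2,0); (2,1); (2,2)
target (0,0) ∈ {TSO,PSO}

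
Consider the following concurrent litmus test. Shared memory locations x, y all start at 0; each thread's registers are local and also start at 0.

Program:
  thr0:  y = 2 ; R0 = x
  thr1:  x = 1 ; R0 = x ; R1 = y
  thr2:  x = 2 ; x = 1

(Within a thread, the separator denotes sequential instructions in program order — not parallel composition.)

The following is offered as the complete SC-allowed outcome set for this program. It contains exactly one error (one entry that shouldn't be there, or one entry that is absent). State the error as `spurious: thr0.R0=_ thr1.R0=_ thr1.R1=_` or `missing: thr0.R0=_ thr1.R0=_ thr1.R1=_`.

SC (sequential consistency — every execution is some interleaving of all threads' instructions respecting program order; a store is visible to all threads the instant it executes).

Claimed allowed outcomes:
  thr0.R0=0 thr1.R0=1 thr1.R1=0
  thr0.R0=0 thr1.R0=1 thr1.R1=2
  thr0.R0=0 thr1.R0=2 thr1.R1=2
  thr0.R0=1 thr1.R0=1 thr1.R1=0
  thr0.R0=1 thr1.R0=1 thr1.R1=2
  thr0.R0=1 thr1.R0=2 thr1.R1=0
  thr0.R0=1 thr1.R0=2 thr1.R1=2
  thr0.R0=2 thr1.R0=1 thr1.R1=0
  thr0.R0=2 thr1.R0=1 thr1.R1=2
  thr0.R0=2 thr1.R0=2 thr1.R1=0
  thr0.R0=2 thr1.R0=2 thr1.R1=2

spurious: thr0.R0=0 thr1.R0=1 thr1.R1=0

outcome vector order: (thr0.R0,thr1.R0,thr1.R1)
SC (10): 012 022 110 112 120 122 210 212 220 222
claimed∖SC = {010}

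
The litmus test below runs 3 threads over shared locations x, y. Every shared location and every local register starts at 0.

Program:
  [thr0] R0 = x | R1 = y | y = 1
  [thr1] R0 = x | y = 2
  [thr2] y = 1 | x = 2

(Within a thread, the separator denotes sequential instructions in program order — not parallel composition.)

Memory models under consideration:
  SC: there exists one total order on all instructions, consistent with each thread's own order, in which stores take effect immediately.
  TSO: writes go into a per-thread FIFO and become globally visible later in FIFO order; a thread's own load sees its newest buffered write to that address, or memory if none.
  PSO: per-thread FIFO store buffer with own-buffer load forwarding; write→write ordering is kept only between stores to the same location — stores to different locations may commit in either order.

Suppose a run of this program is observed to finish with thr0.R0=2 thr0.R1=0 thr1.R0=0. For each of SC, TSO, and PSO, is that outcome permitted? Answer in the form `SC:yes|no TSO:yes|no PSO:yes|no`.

outcome vector order: (thr0.R0,thr0.R1,thr1.R0)
SC (10): 0/0/0; 0/0/2; 0/1/0; 0/1/2; 0/2/0; 0/2/2; 2/1/0; 2/1/2; 2/2/0; 2/2/2
TSO (10): 0/0/0; 0/0/2; 0/1/0; 0/1/2; 0/2/0; 0/2/2; 2/1/0; 2/1/2; 2/2/0; 2/2/2
PSO (12): 0/0/0; 0/0/2; 0/1/0; 0/1/2; 0/2/0; 0/2/2; 2/0/0; 2/0/2; 2/1/0; 2/1/2; 2/2/0; 2/2/2
target 2/0/0 ∈ {PSO}

SC:no TSO:no PSO:yes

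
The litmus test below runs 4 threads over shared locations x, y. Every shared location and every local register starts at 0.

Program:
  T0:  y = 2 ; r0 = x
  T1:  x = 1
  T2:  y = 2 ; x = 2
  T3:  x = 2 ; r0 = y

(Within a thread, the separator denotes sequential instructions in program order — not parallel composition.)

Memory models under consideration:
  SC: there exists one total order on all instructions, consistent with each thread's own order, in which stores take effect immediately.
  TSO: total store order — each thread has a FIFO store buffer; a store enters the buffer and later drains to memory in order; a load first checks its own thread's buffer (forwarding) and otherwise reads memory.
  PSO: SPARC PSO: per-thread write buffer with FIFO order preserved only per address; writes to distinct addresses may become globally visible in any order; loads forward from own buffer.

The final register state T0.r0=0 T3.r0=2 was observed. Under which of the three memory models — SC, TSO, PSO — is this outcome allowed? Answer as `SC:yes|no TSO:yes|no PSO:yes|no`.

SC:yes TSO:yes PSO:yes

outcome vector order: (T0.r0,T3.r0)
[SC] allowed = {(0,2); (1,0); (1,2); (2,0); (2,2)}
[TSO] allowed = {(0,0); (0,2); (1,0); (1,2); (2,0); (2,2)}
[PSO] allowed = {(0,0); (0,2); (1,0); (1,2); (2,0); (2,2)}
target (0,2) ∈ {SC,TSO,PSO}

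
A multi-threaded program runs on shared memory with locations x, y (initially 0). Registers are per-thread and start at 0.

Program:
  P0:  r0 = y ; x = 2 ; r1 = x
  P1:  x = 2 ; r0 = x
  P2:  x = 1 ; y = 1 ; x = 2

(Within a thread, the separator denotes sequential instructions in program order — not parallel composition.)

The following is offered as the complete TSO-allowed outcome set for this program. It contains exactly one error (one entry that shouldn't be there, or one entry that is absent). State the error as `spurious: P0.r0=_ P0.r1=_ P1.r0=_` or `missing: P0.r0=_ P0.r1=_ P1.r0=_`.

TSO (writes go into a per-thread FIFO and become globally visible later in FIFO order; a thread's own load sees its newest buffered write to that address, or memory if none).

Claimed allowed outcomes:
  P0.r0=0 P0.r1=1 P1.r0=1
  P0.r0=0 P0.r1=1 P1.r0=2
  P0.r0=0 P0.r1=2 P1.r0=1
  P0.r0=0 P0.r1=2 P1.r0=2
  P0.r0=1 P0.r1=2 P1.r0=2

outcome vector order: (P0.r0,P0.r1,P1.r0)
TSO (6): 0/1/1; 0/1/2; 0/2/1; 0/2/2; 1/2/1; 1/2/2
TSO∖claimed = {1/2/1}

missing: P0.r0=1 P0.r1=2 P1.r0=1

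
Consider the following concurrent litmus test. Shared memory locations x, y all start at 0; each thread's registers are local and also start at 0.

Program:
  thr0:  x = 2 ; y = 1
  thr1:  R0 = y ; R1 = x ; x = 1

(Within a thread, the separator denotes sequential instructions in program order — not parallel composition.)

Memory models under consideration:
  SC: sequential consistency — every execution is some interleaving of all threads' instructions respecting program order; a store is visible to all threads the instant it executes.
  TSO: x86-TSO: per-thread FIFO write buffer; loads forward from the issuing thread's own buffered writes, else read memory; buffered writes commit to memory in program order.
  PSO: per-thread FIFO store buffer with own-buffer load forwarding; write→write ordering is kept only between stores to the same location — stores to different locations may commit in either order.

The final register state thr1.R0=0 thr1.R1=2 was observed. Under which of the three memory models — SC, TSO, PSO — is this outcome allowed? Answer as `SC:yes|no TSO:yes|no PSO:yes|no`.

outcome vector order: (thr1.R0,thr1.R1)
[SC] allowed = {00, 02, 12}
[TSO] allowed = {00, 02, 12}
[PSO] allowed = {00, 02, 10, 12}
target 02 ∈ {SC,TSO,PSO}

SC:yes TSO:yes PSO:yes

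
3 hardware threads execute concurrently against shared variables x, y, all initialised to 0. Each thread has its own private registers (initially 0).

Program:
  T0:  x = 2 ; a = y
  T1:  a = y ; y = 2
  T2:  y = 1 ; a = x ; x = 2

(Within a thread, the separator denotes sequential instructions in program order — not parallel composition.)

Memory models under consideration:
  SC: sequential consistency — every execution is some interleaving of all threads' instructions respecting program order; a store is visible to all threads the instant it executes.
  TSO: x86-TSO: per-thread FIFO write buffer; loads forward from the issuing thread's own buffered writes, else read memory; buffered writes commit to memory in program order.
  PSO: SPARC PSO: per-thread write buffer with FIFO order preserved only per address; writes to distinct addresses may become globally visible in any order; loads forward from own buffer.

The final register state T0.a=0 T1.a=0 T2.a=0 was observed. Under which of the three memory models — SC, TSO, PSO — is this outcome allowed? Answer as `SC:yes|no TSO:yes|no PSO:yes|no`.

SC:no TSO:yes PSO:yes

outcome vector order: (T0.a,T1.a,T2.a)
SC (10): 0/0/2 0/1/2 1/0/0 1/0/2 1/1/0 1/1/2 2/0/0 2/0/2 2/1/0 2/1/2
TSO (12): 0/0/0 0/0/2 0/1/0 0/1/2 1/0/0 1/0/2 1/1/0 1/1/2 2/0/0 2/0/2 2/1/0 2/1/2
PSO (12): 0/0/0 0/0/2 0/1/0 0/1/2 1/0/0 1/0/2 1/1/0 1/1/2 2/0/0 2/0/2 2/1/0 2/1/2
target 0/0/0 ∈ {TSO,PSO}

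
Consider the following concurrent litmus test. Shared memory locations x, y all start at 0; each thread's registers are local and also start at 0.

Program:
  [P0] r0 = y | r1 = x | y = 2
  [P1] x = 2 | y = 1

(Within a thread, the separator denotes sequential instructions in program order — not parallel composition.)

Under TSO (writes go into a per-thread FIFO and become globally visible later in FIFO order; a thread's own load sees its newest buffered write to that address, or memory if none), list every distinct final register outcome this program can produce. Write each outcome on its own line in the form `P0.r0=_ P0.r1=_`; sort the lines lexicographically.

outcome vector order: (P0.r0,P0.r1)
|TSO outcomes| = 3

P0.r0=0 P0.r1=0
P0.r0=0 P0.r1=2
P0.r0=1 P0.r1=2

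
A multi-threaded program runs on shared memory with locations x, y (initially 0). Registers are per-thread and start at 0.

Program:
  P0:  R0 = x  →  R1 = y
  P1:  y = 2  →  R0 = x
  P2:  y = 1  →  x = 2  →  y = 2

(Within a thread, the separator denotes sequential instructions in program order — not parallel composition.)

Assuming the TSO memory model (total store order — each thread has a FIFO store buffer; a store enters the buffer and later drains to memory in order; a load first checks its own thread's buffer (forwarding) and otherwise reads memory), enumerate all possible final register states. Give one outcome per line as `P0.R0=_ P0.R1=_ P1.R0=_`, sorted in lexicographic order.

P0.R0=0 P0.R1=0 P1.R0=0
P0.R0=0 P0.R1=0 P1.R0=2
P0.R0=0 P0.R1=1 P1.R0=0
P0.R0=0 P0.R1=1 P1.R0=2
P0.R0=0 P0.R1=2 P1.R0=0
P0.R0=0 P0.R1=2 P1.R0=2
P0.R0=2 P0.R1=1 P1.R0=0
P0.R0=2 P0.R1=1 P1.R0=2
P0.R0=2 P0.R1=2 P1.R0=0
P0.R0=2 P0.R1=2 P1.R0=2

outcome vector order: (P0.R0,P0.R1,P1.R0)
|TSO outcomes| = 10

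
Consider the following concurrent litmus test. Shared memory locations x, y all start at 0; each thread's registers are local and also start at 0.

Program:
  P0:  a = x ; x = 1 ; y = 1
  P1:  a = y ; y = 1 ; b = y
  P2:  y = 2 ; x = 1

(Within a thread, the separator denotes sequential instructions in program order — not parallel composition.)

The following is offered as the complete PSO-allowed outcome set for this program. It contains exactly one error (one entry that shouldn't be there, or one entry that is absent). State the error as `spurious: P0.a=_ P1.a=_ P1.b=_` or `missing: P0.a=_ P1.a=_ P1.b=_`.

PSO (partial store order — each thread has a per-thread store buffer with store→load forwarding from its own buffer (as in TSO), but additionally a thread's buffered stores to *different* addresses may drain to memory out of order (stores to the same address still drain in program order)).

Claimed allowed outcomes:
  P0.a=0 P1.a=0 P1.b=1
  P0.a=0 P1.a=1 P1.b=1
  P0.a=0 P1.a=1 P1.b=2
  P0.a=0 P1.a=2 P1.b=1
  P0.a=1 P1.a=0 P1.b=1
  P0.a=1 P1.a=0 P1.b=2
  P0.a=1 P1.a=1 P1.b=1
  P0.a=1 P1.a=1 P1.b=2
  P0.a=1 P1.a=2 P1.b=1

missing: P0.a=0 P1.a=0 P1.b=2

outcome vector order: (P0.a,P1.a,P1.b)
under PSO → (0,0,1), (0,0,2), (0,1,1), (0,1,2), (0,2,1), (1,0,1), (1,0,2), (1,1,1), (1,1,2), (1,2,1)
PSO∖claimed = {(0,0,2)}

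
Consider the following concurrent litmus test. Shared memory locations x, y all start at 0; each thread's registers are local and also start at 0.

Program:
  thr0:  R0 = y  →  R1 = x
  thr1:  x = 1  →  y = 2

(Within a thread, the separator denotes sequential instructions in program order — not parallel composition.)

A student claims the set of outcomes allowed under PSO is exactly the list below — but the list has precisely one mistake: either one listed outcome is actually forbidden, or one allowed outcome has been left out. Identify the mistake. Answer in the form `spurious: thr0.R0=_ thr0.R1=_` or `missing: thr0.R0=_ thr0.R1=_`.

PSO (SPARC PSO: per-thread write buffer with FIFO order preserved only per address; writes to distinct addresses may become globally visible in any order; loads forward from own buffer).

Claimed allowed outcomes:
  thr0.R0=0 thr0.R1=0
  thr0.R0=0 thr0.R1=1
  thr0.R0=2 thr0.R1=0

missing: thr0.R0=2 thr0.R1=1

outcome vector order: (thr0.R0,thr0.R1)
under PSO → (0,0) (0,1) (2,0) (2,1)
PSO∖claimed = {(2,1)}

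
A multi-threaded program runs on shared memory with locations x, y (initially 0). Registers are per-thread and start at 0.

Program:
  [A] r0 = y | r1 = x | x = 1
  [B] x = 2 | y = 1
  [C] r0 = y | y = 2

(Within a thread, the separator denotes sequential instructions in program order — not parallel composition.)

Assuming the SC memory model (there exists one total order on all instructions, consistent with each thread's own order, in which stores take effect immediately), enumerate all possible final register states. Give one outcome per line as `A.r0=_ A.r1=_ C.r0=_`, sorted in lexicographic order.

A.r0=0 A.r1=0 C.r0=0
A.r0=0 A.r1=0 C.r0=1
A.r0=0 A.r1=2 C.r0=0
A.r0=0 A.r1=2 C.r0=1
A.r0=1 A.r1=2 C.r0=0
A.r0=1 A.r1=2 C.r0=1
A.r0=2 A.r1=0 C.r0=0
A.r0=2 A.r1=2 C.r0=0
A.r0=2 A.r1=2 C.r0=1

outcome vector order: (A.r0,A.r1,C.r0)
|SC outcomes| = 9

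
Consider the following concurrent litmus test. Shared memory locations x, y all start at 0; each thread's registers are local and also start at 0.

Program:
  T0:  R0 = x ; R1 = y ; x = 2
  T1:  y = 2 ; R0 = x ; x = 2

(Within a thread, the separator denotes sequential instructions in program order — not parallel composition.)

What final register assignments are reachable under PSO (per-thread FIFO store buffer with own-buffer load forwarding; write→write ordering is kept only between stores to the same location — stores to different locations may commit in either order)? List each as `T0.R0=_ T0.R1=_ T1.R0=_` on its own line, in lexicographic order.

outcome vector order: (T0.R0,T0.R1,T1.R0)
|PSO outcomes| = 6

T0.R0=0 T0.R1=0 T1.R0=0
T0.R0=0 T0.R1=0 T1.R0=2
T0.R0=0 T0.R1=2 T1.R0=0
T0.R0=0 T0.R1=2 T1.R0=2
T0.R0=2 T0.R1=0 T1.R0=0
T0.R0=2 T0.R1=2 T1.R0=0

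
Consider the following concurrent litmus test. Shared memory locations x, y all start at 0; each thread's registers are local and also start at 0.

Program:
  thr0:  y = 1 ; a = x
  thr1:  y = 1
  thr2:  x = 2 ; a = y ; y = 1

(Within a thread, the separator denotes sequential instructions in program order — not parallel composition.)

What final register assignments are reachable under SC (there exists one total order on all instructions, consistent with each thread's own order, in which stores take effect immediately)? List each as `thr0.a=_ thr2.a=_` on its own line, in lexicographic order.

thr0.a=0 thr2.a=1
thr0.a=2 thr2.a=0
thr0.a=2 thr2.a=1

outcome vector order: (thr0.a,thr2.a)
|SC outcomes| = 3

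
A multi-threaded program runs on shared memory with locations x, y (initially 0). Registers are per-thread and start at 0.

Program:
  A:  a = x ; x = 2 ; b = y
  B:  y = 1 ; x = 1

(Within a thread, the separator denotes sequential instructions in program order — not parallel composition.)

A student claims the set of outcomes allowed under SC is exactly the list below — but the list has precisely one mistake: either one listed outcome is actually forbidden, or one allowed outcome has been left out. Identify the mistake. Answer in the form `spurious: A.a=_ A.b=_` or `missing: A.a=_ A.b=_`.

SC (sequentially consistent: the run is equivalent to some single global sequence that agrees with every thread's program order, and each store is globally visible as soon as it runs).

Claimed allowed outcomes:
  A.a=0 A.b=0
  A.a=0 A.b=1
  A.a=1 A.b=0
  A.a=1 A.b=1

spurious: A.a=1 A.b=0

outcome vector order: (A.a,A.b)
under SC → <0 0>; <0 1>; <1 1>
claimed∖SC = {<1 0>}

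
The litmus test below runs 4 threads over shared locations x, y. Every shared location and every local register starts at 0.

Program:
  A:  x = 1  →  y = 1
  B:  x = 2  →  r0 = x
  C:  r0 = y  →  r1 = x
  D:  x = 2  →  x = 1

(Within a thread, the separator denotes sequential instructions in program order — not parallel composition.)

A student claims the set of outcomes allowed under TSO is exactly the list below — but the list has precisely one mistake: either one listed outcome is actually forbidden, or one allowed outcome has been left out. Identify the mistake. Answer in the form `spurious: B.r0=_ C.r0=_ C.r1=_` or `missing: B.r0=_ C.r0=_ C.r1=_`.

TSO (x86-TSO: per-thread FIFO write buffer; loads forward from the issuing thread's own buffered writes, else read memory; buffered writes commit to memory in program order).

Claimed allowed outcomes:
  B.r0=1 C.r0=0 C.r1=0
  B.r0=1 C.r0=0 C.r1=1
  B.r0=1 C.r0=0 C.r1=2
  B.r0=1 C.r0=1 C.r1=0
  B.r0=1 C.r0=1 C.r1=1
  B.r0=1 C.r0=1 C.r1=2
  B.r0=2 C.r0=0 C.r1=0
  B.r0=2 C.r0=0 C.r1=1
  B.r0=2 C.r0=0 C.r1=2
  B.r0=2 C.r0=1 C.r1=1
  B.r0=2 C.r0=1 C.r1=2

spurious: B.r0=1 C.r0=1 C.r1=0

outcome vector order: (B.r0,C.r0,C.r1)
TSO (10): (1,0,0), (1,0,1), (1,0,2), (1,1,1), (1,1,2), (2,0,0), (2,0,1), (2,0,2), (2,1,1), (2,1,2)
claimed∖TSO = {(1,1,0)}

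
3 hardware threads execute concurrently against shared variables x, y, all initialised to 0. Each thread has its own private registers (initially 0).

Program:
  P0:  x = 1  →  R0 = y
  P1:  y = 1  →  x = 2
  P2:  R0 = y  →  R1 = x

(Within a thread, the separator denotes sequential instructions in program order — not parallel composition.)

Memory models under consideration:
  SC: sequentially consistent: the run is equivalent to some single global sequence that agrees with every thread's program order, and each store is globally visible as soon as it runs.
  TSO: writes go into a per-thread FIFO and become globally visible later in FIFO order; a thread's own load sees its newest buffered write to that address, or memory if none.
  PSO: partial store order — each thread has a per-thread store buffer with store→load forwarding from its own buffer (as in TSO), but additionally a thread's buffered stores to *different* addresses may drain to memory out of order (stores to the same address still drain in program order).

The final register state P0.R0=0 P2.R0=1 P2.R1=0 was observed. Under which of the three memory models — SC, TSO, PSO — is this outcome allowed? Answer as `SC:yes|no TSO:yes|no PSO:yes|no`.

outcome vector order: (P0.R0,P2.R0,P2.R1)
under SC → (0,0,0), (0,0,1), (0,0,2), (0,1,1), (0,1,2), (1,0,0), (1,0,1), (1,0,2), (1,1,0), (1,1,1), (1,1,2)
under TSO → (0,0,0), (0,0,1), (0,0,2), (0,1,0), (0,1,1), (0,1,2), (1,0,0), (1,0,1), (1,0,2), (1,1,0), (1,1,1), (1,1,2)
under PSO → (0,0,0), (0,0,1), (0,0,2), (0,1,0), (0,1,1), (0,1,2), (1,0,0), (1,0,1), (1,0,2), (1,1,0), (1,1,1), (1,1,2)
target (0,1,0) ∈ {TSO,PSO}

SC:no TSO:yes PSO:yes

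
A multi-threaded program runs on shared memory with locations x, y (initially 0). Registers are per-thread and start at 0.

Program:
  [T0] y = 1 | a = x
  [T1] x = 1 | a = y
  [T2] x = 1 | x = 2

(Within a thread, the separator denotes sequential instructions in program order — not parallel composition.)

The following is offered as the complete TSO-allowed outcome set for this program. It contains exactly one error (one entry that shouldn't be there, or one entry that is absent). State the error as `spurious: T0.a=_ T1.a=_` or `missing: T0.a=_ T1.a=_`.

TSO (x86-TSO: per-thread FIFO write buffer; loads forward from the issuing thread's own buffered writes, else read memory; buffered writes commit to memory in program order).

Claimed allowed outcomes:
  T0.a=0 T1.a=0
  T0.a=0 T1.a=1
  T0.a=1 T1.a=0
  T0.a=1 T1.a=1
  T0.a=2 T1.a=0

missing: T0.a=2 T1.a=1

outcome vector order: (T0.a,T1.a)
[TSO] allowed = {(0,0) (0,1) (1,0) (1,1) (2,0) (2,1)}
TSO∖claimed = {(2,1)}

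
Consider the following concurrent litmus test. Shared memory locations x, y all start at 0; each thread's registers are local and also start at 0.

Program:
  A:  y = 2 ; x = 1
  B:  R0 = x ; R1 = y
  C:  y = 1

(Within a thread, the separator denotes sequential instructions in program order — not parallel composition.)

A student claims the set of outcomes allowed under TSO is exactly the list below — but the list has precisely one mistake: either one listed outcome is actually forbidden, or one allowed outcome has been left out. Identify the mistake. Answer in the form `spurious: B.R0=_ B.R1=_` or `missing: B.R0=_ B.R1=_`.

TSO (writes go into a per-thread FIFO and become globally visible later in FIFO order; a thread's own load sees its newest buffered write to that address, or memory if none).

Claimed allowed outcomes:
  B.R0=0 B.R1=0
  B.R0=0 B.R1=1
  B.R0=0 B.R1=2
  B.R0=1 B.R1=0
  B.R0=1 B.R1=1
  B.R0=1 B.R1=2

outcome vector order: (B.R0,B.R1)
TSO: 5 outcomes — {(0,0), (0,1), (0,2), (1,1), (1,2)}
claimed∖TSO = {(1,0)}

spurious: B.R0=1 B.R1=0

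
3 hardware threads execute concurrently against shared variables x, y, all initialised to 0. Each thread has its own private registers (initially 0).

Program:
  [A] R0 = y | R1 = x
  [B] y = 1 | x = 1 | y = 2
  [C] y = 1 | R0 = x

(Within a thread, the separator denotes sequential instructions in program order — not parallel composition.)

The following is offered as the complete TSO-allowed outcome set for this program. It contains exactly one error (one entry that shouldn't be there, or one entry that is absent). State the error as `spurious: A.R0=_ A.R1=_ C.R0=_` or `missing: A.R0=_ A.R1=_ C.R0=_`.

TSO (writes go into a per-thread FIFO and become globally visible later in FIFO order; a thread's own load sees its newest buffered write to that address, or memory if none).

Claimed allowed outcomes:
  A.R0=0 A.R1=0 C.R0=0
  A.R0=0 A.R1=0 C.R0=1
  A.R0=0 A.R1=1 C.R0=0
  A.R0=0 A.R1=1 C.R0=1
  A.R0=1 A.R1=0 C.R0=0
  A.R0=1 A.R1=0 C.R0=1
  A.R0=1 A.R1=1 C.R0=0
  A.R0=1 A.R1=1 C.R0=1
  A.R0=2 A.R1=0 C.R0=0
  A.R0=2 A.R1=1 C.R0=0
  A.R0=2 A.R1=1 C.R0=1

outcome vector order: (A.R0,A.R1,C.R0)
TSO: 10 outcomes — {0/0/0; 0/0/1; 0/1/0; 0/1/1; 1/0/0; 1/0/1; 1/1/0; 1/1/1; 2/1/0; 2/1/1}
claimed∖TSO = {2/0/0}

spurious: A.R0=2 A.R1=0 C.R0=0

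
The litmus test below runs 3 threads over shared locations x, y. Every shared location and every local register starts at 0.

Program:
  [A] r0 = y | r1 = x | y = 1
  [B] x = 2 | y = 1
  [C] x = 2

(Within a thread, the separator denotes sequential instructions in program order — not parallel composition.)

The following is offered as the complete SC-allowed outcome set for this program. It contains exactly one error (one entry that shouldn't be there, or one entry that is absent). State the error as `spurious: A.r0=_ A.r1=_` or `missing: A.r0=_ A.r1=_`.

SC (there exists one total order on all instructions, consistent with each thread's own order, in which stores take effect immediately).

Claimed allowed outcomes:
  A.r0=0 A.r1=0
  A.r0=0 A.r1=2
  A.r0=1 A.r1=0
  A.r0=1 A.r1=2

spurious: A.r0=1 A.r1=0

outcome vector order: (A.r0,A.r1)
[SC] allowed = {(0,0), (0,2), (1,2)}
claimed∖SC = {(1,0)}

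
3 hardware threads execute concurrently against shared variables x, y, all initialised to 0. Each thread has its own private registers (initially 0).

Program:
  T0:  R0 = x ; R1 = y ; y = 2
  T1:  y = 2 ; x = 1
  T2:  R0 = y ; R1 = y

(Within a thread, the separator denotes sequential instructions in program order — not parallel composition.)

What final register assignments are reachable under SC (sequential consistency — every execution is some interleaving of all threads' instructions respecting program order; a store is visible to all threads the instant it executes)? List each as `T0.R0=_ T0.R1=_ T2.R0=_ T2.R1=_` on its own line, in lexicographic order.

T0.R0=0 T0.R1=0 T2.R0=0 T2.R1=0
T0.R0=0 T0.R1=0 T2.R0=0 T2.R1=2
T0.R0=0 T0.R1=0 T2.R0=2 T2.R1=2
T0.R0=0 T0.R1=2 T2.R0=0 T2.R1=0
T0.R0=0 T0.R1=2 T2.R0=0 T2.R1=2
T0.R0=0 T0.R1=2 T2.R0=2 T2.R1=2
T0.R0=1 T0.R1=2 T2.R0=0 T2.R1=0
T0.R0=1 T0.R1=2 T2.R0=0 T2.R1=2
T0.R0=1 T0.R1=2 T2.R0=2 T2.R1=2

outcome vector order: (T0.R0,T0.R1,T2.R0,T2.R1)
|SC outcomes| = 9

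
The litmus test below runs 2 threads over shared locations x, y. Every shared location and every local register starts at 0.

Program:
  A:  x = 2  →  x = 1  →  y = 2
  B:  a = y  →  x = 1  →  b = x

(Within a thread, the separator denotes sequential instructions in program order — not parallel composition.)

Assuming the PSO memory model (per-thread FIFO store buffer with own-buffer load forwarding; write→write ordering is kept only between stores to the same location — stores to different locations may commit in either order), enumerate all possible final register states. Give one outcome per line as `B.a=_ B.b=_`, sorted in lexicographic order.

B.a=0 B.b=1
B.a=0 B.b=2
B.a=2 B.b=1
B.a=2 B.b=2

outcome vector order: (B.a,B.b)
|PSO outcomes| = 4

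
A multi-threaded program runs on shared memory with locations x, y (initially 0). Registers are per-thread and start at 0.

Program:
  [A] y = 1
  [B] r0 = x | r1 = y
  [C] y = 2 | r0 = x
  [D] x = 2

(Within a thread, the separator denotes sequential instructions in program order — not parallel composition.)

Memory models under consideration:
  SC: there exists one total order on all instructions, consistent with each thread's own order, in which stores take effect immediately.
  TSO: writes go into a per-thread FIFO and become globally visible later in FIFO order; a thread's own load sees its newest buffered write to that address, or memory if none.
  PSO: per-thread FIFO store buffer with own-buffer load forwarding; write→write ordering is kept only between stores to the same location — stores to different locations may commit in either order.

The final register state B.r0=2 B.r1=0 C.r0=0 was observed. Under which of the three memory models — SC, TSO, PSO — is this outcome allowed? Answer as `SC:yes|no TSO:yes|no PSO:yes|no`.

outcome vector order: (B.r0,B.r1,C.r0)
SC (11): 0/0/0; 0/0/2; 0/1/0; 0/1/2; 0/2/0; 0/2/2; 2/0/2; 2/1/0; 2/1/2; 2/2/0; 2/2/2
TSO (12): 0/0/0; 0/0/2; 0/1/0; 0/1/2; 0/2/0; 0/2/2; 2/0/0; 2/0/2; 2/1/0; 2/1/2; 2/2/0; 2/2/2
PSO (12): 0/0/0; 0/0/2; 0/1/0; 0/1/2; 0/2/0; 0/2/2; 2/0/0; 2/0/2; 2/1/0; 2/1/2; 2/2/0; 2/2/2
target 2/0/0 ∈ {TSO,PSO}

SC:no TSO:yes PSO:yes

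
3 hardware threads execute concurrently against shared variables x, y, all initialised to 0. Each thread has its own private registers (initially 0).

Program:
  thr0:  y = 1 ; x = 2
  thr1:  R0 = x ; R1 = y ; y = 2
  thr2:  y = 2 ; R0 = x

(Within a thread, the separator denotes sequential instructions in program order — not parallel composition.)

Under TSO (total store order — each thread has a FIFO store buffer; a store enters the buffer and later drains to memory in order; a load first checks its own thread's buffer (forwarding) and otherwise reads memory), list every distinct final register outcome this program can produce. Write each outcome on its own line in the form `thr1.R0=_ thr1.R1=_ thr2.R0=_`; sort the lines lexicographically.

outcome vector order: (thr1.R0,thr1.R1,thr2.R0)
|TSO outcomes| = 10

thr1.R0=0 thr1.R1=0 thr2.R0=0
thr1.R0=0 thr1.R1=0 thr2.R0=2
thr1.R0=0 thr1.R1=1 thr2.R0=0
thr1.R0=0 thr1.R1=1 thr2.R0=2
thr1.R0=0 thr1.R1=2 thr2.R0=0
thr1.R0=0 thr1.R1=2 thr2.R0=2
thr1.R0=2 thr1.R1=1 thr2.R0=0
thr1.R0=2 thr1.R1=1 thr2.R0=2
thr1.R0=2 thr1.R1=2 thr2.R0=0
thr1.R0=2 thr1.R1=2 thr2.R0=2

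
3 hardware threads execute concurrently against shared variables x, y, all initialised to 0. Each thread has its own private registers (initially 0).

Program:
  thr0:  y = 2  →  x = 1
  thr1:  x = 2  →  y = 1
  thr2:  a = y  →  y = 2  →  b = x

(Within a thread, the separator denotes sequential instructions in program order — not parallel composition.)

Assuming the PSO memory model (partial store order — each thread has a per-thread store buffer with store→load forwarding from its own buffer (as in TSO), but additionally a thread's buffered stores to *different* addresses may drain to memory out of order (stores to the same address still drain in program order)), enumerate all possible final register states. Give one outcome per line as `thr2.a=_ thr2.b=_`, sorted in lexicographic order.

outcome vector order: (thr2.a,thr2.b)
|PSO outcomes| = 9

thr2.a=0 thr2.b=0
thr2.a=0 thr2.b=1
thr2.a=0 thr2.b=2
thr2.a=1 thr2.b=0
thr2.a=1 thr2.b=1
thr2.a=1 thr2.b=2
thr2.a=2 thr2.b=0
thr2.a=2 thr2.b=1
thr2.a=2 thr2.b=2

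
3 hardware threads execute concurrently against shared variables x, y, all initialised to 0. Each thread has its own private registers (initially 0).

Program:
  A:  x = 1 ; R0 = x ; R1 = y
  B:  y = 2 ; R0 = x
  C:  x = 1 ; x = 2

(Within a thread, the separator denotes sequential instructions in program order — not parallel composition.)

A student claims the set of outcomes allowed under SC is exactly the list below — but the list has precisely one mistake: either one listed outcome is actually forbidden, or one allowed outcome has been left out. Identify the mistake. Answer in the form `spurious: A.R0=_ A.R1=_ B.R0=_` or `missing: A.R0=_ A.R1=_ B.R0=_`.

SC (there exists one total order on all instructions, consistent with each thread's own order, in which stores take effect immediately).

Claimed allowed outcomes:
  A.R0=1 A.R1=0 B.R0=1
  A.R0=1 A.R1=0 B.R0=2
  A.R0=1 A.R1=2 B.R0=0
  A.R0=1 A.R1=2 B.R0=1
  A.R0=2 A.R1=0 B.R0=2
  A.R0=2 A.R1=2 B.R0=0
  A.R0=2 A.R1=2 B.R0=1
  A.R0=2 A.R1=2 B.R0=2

missing: A.R0=1 A.R1=2 B.R0=2

outcome vector order: (A.R0,A.R1,B.R0)
under SC → 101; 102; 120; 121; 122; 202; 220; 221; 222
SC∖claimed = {122}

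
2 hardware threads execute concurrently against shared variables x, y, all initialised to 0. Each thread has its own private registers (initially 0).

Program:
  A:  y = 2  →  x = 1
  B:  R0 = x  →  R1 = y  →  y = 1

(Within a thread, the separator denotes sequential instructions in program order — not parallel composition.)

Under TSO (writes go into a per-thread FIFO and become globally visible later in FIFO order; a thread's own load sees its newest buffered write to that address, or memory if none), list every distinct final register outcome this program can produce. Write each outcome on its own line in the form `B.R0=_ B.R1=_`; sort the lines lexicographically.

B.R0=0 B.R1=0
B.R0=0 B.R1=2
B.R0=1 B.R1=2

outcome vector order: (B.R0,B.R1)
|TSO outcomes| = 3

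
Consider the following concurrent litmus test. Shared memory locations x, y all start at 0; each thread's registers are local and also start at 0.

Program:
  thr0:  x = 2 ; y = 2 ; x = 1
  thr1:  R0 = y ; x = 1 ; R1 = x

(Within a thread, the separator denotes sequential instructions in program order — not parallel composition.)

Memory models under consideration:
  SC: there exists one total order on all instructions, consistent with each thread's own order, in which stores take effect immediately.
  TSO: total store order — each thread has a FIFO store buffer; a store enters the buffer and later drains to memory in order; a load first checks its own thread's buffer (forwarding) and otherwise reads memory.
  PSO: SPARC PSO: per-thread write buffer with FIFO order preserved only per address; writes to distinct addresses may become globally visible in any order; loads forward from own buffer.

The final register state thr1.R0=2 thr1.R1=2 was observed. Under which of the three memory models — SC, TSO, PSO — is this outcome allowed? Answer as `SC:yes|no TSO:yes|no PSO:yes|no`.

outcome vector order: (thr1.R0,thr1.R1)
under SC → <0 1>; <0 2>; <2 1>
under TSO → <0 1>; <0 2>; <2 1>
under PSO → <0 1>; <0 2>; <2 1>; <2 2>
target <2 2> ∈ {PSO}

SC:no TSO:no PSO:yes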